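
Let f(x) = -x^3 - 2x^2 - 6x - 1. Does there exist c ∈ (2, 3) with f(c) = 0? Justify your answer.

f has no root in that interval.

f(2) = -29 and f(3) = -64, both negative.
f'(x) = -3x^2 - 4x - 6 has discriminant (-4)² − 4·(-3)·(-6) = -56 < 0, so f' has no real roots and is negative for every real x.
So f is strictly decreasing; between 2 and 3 its values lie between f(2) = -29 and f(3) = -64, all negative. Therefore f has no root in (2, 3).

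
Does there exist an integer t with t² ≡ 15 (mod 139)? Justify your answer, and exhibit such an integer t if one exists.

139 is prime, so by Euler's criterion 15 is a square mod 139 iff 15^((139−1)/2) = 15^69 ≡ 1 (mod 139).
Squaring successively (mod 139): 15^2 = 225 ≡ 86; 15^4 ≡ 86² = 7396 ≡ 29; 15^8 ≡ 29² = 841 ≡ 7; 15^16 ≡ 7² = 49 ≡ 49; 15^32 ≡ 49² = 2401 ≡ 38; 15^64 ≡ 38² = 1444 ≡ 54.
Since 69 = 64 + 4 + 1, 15^69 ≡ 54 · 29 · 15; multiplying out mod 139: 54·29 = 1566 ≡ 37, then 37·15 = 555 ≡ 138. Thus 15^69 ≡ 138 ≡ −1 (mod 139).
The value −1 means 15 is a non-residue modulo 139, so t² ≡ 15 (mod 139) is impossible.

There is no such integer.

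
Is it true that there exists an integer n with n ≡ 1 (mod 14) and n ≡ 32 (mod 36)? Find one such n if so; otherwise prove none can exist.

gcd(14, 36) = 2. If n ≡ 1 (mod 14) and n ≡ 32 (mod 36), then n ≡ 1 (mod 2) and n ≡ 32 (mod 2).
These are incompatible: 1 − 32 = -31 is not divisible by 2.
Therefore no such n exists.

No such integer exists.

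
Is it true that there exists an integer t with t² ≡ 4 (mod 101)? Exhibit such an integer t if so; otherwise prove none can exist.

t = 99

Take t = 99. Then 99² = 9801 = 97·101 + 4, so 99² ≡ 4 (mod 101).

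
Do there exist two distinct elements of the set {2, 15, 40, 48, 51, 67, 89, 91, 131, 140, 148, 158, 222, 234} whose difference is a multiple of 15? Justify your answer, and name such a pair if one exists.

No, no such pair exists.

Two integers differ by a multiple of 15 exactly when they have the same residue mod 15. The residues are 2↦2, 15↦0, 40↦10, 48↦3, 51↦6, 67↦7, 89↦14, 91↦1, 131↦11, 140↦5, 148↦13, 158↦8, 222↦12, 234↦9.
No residue repeats among the 14 elements, so no pair has difference ≡ 0 (mod 15).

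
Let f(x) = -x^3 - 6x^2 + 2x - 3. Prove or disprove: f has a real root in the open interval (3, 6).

The endpoint values f(3) = -78 and f(6) = -423 are both negative. Claim: f(x) < 0 for every x in (3, 6).
Shift to the endpoint 3: with x = 3 + u (0 < u < 3), one computes f(3 + u) = -u^3 - 15u^2 - 61u - 78.
All 4 nonzero coefficients of this polynomial in u are negative; hence for u > 0 the value is a sum of negative terms (the constant -78 among them).
Therefore f(x) < 0 throughout (3, 6), and f has no zero there.

No such root exists.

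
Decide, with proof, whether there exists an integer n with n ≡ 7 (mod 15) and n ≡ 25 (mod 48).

n = 217

Here gcd(15, 48) = 3, and both 7 and 25 leave remainder 1 mod 3, so the system is consistent.
Put n = 7 + 15t, so we need 15t ≡ 18 (mod 48), equivalently (divide by 3) 5t ≡ 6 (mod 16).
Note 5·13 = 65 ≡ 1 (mod 16) (as 65 − 1 = 4·16), so 5⁻¹ ≡ 13.
Therefore t ≡ 13·6 = 78 ≡ 14 (mod 16).
Then n = 7 + 15·14 = 217.
Check: 217 mod 15 = 7, 217 mod 48 = 25. ✓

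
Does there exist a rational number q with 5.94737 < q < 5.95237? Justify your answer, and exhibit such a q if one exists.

Multiplying by 20: 20·5.94737 = 118.94740 and 20·5.95237 = 119.04740, so the integer 119 lies strictly between them.
Dividing back, 5.94737 < 119/20 < 5.95237, and 119/20 is rational.

q = 119/20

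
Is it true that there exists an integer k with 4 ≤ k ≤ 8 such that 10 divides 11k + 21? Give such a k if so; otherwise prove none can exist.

There is no such integer k in that range.

At k = 4, 11·4 + 21 = 65 ≡ 5 (mod 10), and each step in k adds 11 ≡ 1 (mod 10), giving residues 5, 6, 7, 8, 9 for k = 4, 5, …, 8.
None is 0, so 10 never divides 11k + 21 on this range.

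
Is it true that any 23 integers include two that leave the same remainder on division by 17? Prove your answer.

Yes, this is always true.

Partition the integers by their residue mod 17; there are 17 classes.
Placing 23 integers into 17 classes, some class receives at least two — say a and b.
That is, a and b leave the same remainder on division by 17, as claimed.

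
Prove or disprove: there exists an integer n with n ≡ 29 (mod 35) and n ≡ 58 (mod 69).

gcd(35, 69) = 1, so the Chinese Remainder Theorem guarantees exactly one residue class mod 2415 satisfying both.
Any solution of the first congruence is n = 29 + 35t; substituting into the second, 35t ≡ 58 − 29 ≡ 29 (mod 69).
Since 35·2 = 70 = 1·69 + 1, the inverse of 35 mod 69 is 2.
Therefore t ≡ 2·29 = 58 (mod 69).
Taking t = 58 gives n = 29 + 35·58 = 2059.
Indeed 2059 ≡ 29 (mod 35) and 2059 ≡ 58 (mod 69).

n = 2059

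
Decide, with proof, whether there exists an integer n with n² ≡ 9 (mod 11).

Take n = 3. Then 3² = 9, and since 0 ≤ 9 < 11 this is already reduced: 3² ≡ 9 (mod 11).

n = 3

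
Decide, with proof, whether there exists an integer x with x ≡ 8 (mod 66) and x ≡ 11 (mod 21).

x = 74

Here gcd(66, 21) = 3, and both 8 and 11 leave remainder 2 mod 3, so the system is consistent.
List candidates x ≡ 8 (mod 66): 8, 74. Modulo 21 these are 8, 11; 74 gives 11 as required.
Indeed 74 ≡ 8 (mod 66) and 74 ≡ 11 (mod 21).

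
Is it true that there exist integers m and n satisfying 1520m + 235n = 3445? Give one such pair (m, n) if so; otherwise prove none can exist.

m = 42, n = -257

Since gcd(1520, 235) = 5 and 3445 = 5·689, Bézout's identity guarantees a solution.
Dividing through by 5 reduces the equation to 304m + 47n = 689.
Dividing repeatedly: 304 = 6·47 + 22, 47 = 2·22 + 3, 22 = 7·3 + 1, 3 = 3·1 + 0.
Back-substituting, 1 = 22 − 7·3 = 22 − 7·(47 − 2·22) = −7·47 + 15·22 = −7·47 + 15·(304 − 6·47) = 15·304 − 97·47; that is, 304·15 + 47·(-97) = 1.
Multiplying through by 689: m = 15·689 = 10335, n = (-97)·689 = -66833 is a solution.
Shifting by a multiple of (47, −304) keeps it a solution: m = 10335 − 219·47 = 42, n = -66833 + 219·304 = -257.
Check: 1520·42 + 235·(-257) = 63840 − 60395 = 3445. ✓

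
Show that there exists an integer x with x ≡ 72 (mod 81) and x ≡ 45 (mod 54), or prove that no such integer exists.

x = 153

Here gcd(81, 54) = 27, and both 72 and 45 leave remainder 18 mod 27, so the system is consistent.
Step through x = 72, 72 + 81, 72 + 2·81, …: the values 72, 153 reduce mod 54 to 18, 45. The value 153 hits 45.
Check: 153 mod 81 = 72, 153 mod 54 = 45. ✓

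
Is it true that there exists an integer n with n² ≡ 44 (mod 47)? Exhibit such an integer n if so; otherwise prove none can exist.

There is no such integer.

Apply Euler's criterion with the prime 47: 44 is a quadratic residue iff 44^23 ≡ 1 (mod 47), and a non-residue iff it is ≡ −1.
Repeated squaring mod 47: 44^2 = 1936 ≡ 9; 44^4 ≡ 9² = 81 ≡ 34; 44^8 ≡ 34² = 1156 ≡ 28; 44^16 ≡ 28² = 784 ≡ 32.
Since 23 = 16 + 4 + 2 + 1, 44^23 ≡ 32 · 34 · 9 · 44; multiplying out mod 47: 32·34 = 1088 ≡ 7, then 7·9 = 63 ≡ 16, then 16·44 = 704 ≡ 46. Thus 44^23 ≡ 46 ≡ −1 (mod 47).
The value −1 means 44 is a non-residue modulo 47, so n² ≡ 44 (mod 47) is impossible.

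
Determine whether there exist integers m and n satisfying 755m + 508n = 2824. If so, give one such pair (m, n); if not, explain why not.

m = 32, n = -42

755 and 508 are coprime, so 755m + 508n ranges over all of ℤ.
Dividing repeatedly: 755 = 1·508 + 247, 508 = 2·247 + 14, 247 = 17·14 + 9, 14 = 1·9 + 5, 9 = 1·5 + 4, 5 = 1·4 + 1, 4 = 4·1 + 0.
Back-substituting, 1 = 5 − 1·4 = 5 − (9 − 1·5) = −9 + 2·5 = −9 + 2·(14 − 1·9) = 2·14 − 3·9 = 2·14 − 3·(247 − 17·14) = −3·247 + 53·14 = −3·247 + 53·(508 − 2·247) = 53·508 − 109·247 = 53·508 − 109·(755 − 1·508) = −109·755 + 162·508; that is, 755·(-109) + 508·162 = 1.
Multiplying through by 2824: m = (-109)·2824 = -307816, n = 162·2824 = 457488 is a solution.
The general solution is m = -307816 + 508k, n = 457488 − 755k; taking k = 606 gives the smaller pair m = 32, n = -42.
Indeed 755·32 + 508·(-42) = 24160 − 21336 = 2824.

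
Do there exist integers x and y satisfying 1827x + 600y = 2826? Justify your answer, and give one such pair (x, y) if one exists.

x = 38, y = -111

gcd(1827, 600) = 3, and 3 divides 2826, so integer solutions exist.
Dividing through by 3 reduces the equation to 609x + 200y = 942.
Euclidean algorithm: 609 = 3·200 + 9, 200 = 22·9 + 2, 9 = 4·2 + 1, 2 = 2·1 + 0.
Working back up the chain: 1 = 9 − 4·2 = 9 − 4·(200 − 22·9) = −4·200 + 89·9 = −4·200 + 89·(609 − 3·200) = 89·609 − 271·200. So 609·89 + 200·(-271) = 1.
Times 942: 609·83838 + 200·(-255282) = 942, so (83838, -255282) solves it.
The general solution is x = 83838 + 200k, y = -255282 − 609k; taking k = -419 gives the smaller pair x = 38, y = -111.
Check: 1827·38 + 600·(-111) = 69426 − 66600 = 2826. ✓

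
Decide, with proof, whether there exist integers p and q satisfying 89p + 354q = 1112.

p = 100, q = -22

89 and 354 are coprime, so 89p + 354q ranges over all of ℤ.
Euclidean algorithm: 354 = 3·89 + 87, 89 = 1·87 + 2, 87 = 43·2 + 1, 2 = 2·1 + 0.
Unwinding: 1 = 87 − 43·2 = 87 − 43·(89 − 1·87) = −43·89 + 44·87 = −43·89 + 44·(354 − 3·89) = 44·354 − 175·89, i.e. 89·(-175) + 354·44 = 1.
Multiplying through by 1112: p = (-175)·1112 = -194600, q = 44·1112 = 48928 is a solution.
The general solution is p = -194600 + 354k, q = 48928 − 89k; taking k = 550 gives the smaller pair p = 100, q = -22.
Check: 89·100 + 354·(-22) = 8900 − 7788 = 1112. ✓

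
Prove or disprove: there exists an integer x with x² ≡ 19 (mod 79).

Take x = 16. Then 16² = 256 = 3·79 + 19, so 16² ≡ 19 (mod 79).

x = 16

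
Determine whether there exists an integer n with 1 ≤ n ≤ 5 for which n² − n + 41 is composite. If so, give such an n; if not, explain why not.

The values for n = 1, 2, …, 5 are 41, 43, 47, 53, 61, and each of these is prime.
So no value in the range makes the expression composite.

There is no such integer n in that range.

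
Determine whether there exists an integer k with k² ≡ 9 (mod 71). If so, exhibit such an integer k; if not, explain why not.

k = 3

Take k = 3. Then 3² = 9, and since 0 ≤ 9 < 71 this is already reduced: 3² ≡ 9 (mod 71).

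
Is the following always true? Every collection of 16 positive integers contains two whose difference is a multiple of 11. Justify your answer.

Yes, this is always true.

There are exactly 11 possible remainders on division by 11.
Placing 16 integers into 11 classes, some class receives at least two — say a and b.
Then a ≡ b (mod 11), i.e. 11 ∣ (a − b).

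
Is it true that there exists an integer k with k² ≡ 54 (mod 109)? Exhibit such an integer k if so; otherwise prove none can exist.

109 is prime, so by Euler's criterion 54 is a square mod 109 iff 54^((109−1)/2) = 54^54 ≡ 1 (mod 109).
Squaring successively (mod 109): 54^2 = 2916 ≡ 82; 54^4 ≡ 82² = 6724 ≡ 75; 54^8 ≡ 75² = 5625 ≡ 66; 54^16 ≡ 66² = 4356 ≡ 105; 54^32 ≡ 105² = 11025 ≡ 16.
Since 54 = 32 + 16 + 4 + 2, 54^54 ≡ 16 · 105 · 75 · 82; multiplying out mod 109: 16·105 = 1680 ≡ 45, then 45·75 = 3375 ≡ 105, then 105·82 = 8610 ≡ 108. Thus 54^54 ≡ 108 ≡ −1 (mod 109).
The value −1 means 54 is a non-residue modulo 109, so k² ≡ 54 (mod 109) is impossible.

No, no such integer exists.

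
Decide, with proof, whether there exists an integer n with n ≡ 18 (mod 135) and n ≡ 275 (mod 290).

Both moduli are multiples of 5 = gcd(135, 290), so any solution would satisfy n ≡ 18 and n ≡ 275 modulo 5 simultaneously.
However 18 ≡ 3 and 275 ≡ 0 (mod 5), and 3 ≠ 0.
So no integer satisfies both congruences.

No such integer exists.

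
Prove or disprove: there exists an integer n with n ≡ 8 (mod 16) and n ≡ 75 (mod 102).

Reduce both congruences modulo 2, which divides 16 and 102: they say n ≡ 8 (mod 2) and n ≡ 75 (mod 2).
These are incompatible: 8 − 75 = -67 is not divisible by 2.
Hence the system has no solution.

No such integer exists.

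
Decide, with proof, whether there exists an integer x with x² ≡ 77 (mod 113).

x = 90

Take x = 90. Then 90² = 8100 = 71·113 + 77, so 90² ≡ 77 (mod 113).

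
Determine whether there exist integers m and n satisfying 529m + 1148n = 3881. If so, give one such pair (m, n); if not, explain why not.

m = 1049, n = -480

529 and 1148 are coprime, so 529m + 1148n ranges over all of ℤ.
Dividing repeatedly: 1148 = 2·529 + 90, 529 = 5·90 + 79, 90 = 1·79 + 11, 79 = 7·11 + 2, 11 = 5·2 + 1, 2 = 2·1 + 0.
Working back up the chain: 1 = 11 − 5·2 = 11 − 5·(79 − 7·11) = −5·79 + 36·11 = −5·79 + 36·(90 − 1·79) = 36·90 − 41·79 = 36·90 − 41·(529 − 5·90) = −41·529 + 241·90 = −41·529 + 241·(1148 − 2·529) = 241·1148 − 523·529. So 529·(-523) + 1148·241 = 1.
Scaling by 3881 gives the particular solution (m, n) = (-2029763, 935321).
Shifting by a multiple of (1148, −529) keeps it a solution: m = -2029763 + 1769·1148 = 1049, n = 935321 − 1769·529 = -480.
Check: 529·1049 + 1148·(-480) = 554921 − 551040 = 3881. ✓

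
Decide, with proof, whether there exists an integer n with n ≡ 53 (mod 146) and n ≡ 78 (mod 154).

There is no such integer.

gcd(146, 154) = 2. If n ≡ 53 (mod 146) and n ≡ 78 (mod 154), then n ≡ 53 (mod 2) and n ≡ 78 (mod 2).
But 53 mod 2 = 1 while 78 mod 2 = 0, a contradiction.
Hence the system has no solution.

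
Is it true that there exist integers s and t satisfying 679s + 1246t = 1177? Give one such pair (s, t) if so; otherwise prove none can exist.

gcd(679, 1246) = 7, so every integer of the form 679s + 1246t is a multiple of 7.
However 1177 leaves remainder 1 on division by 7.
Therefore 679s + 1246t = 1177 has no solution in integers.

No such integers exist.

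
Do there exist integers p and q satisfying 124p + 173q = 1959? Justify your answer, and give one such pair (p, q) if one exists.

p = 73, q = -41

Since gcd(124, 173) = 1, every integer is an integer combination of 124 and 173.
Run the Euclidean algorithm on 173 and 124: 173 = 1·124 + 49, 124 = 2·49 + 26, 49 = 1·26 + 23, 26 = 1·23 + 3, 23 = 7·3 + 2, 3 = 1·2 + 1, 2 = 2·1 + 0.
Working back up the chain: 1 = 3 − 1·2 = 3 − (23 − 7·3) = −23 + 8·3 = −23 + 8·(26 − 1·23) = 8·26 − 9·23 = 8·26 − 9·(49 − 1·26) = −9·49 + 17·26 = −9·49 + 17·(124 − 2·49) = 17·124 − 43·49 = 17·124 − 43·(173 − 1·124) = −43·173 + 60·124. So 124·60 + 173·(-43) = 1.
Multiplying through by 1959: p = 60·1959 = 117540, q = (-43)·1959 = -84237 is a solution.
Subtracting 679·173 from p and adding 679·124 to q gives the tidier solution (73, -41).
Check: 124·73 + 173·(-41) = 9052 − 7093 = 1959. ✓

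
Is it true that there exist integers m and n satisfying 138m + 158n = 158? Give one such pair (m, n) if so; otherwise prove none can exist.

m = 0, n = 1

Every value of 138m + 158n is a multiple of gcd(138, 158) = 2; since 2 ∣ 158, solutions exist.
Dividing through by 2 reduces the equation to 69m + 79n = 79.
Euclidean algorithm: 79 = 1·69 + 10, 69 = 6·10 + 9, 10 = 1·9 + 1, 9 = 9·1 + 0.
Back-substituting, 1 = 10 − 1·9 = 10 − (69 − 6·10) = −69 + 7·10 = −69 + 7·(79 − 1·69) = 7·79 − 8·69; that is, 69·(-8) + 79·7 = 1.
Scaling by 79 gives the particular solution (m, n) = (-632, 553).
Shifting by a multiple of (79, −69) keeps it a solution: m = -632 + 8·79 = 0, n = 553 − 8·69 = 1.
Check: 138·0 + 158·1 = 0 + 158 = 158. ✓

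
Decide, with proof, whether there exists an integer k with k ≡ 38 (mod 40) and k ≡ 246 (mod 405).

Reduce both congruences modulo 5, which divides 40 and 405: they say k ≡ 38 (mod 5) and k ≡ 246 (mod 5).
These are incompatible: 38 − 246 = -208 is not divisible by 5.
Hence the system has no solution.

No such integer exists.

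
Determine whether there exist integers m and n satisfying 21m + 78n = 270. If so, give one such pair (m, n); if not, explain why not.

m = 24, n = -3

Since gcd(21, 78) = 3 and 270 = 3·90, Bézout's identity guarantees a solution.
Dividing through by 3 reduces the equation to 7m + 26n = 90.
Euclidean algorithm: 26 = 3·7 + 5, 7 = 1·5 + 2, 5 = 2·2 + 1, 2 = 2·1 + 0.
Back-substituting, 1 = 5 − 2·2 = 5 − 2·(7 − 1·5) = −2·7 + 3·5 = −2·7 + 3·(26 − 3·7) = 3·26 − 11·7; that is, 7·(-11) + 26·3 = 1.
Scaling by 90 gives the particular solution (m, n) = (-990, 270).
The general solution is m = -990 + 26k, n = 270 − 7k; taking k = 39 gives the smaller pair m = 24, n = -3.
Check: 21·24 + 78·(-3) = 504 − 234 = 270. ✓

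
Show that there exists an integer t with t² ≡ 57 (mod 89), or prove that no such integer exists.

t = 71 works: 71² = 5041, and 5041 − 57 = 4984 = 56·89.

t = 71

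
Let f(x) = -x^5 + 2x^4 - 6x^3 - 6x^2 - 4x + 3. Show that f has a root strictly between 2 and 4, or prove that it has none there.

The endpoint values f(2) = -77 and f(4) = -1005 are both negative. Claim: f(x) < 0 for every x in (2, 4).
Shift to the endpoint 2: with x = 2 + u (0 < u < 2), one computes f(2 + u) = -u^5 - 8u^4 - 30u^3 - 74u^2 - 116u - 77.
All 6 nonzero coefficients of this polynomial in u are negative; hence for u > 0 the value is a sum of negative terms (the constant -77 among them).
So f is strictly negative on (2, 4); no root exists in the interval.

No.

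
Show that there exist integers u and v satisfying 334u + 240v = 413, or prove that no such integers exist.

Any value of 334u + 240v is a multiple of gcd(334, 240) = 2.
However 413 leaves remainder 1 on division by 2.
Hence no integers u, v satisfy the equation.

No, no such integers exist.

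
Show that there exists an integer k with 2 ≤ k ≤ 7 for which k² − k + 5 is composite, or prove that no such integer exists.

At k = 5: 5² − 5 + 5 = 25 = 5·5, which is composite.

k = 5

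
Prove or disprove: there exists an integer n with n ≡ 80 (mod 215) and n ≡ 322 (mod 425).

No, no such integer exists.

gcd(215, 425) = 5. If n ≡ 80 (mod 215) and n ≡ 322 (mod 425), then n ≡ 80 (mod 5) and n ≡ 322 (mod 5).
But 80 mod 5 = 0 while 322 mod 5 = 2, a contradiction.
Hence the system has no solution.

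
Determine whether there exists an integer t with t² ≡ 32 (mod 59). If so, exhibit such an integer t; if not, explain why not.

No such integer exists.

59 is prime, so by Euler's criterion 32 is a square mod 59 iff 32^((59−1)/2) = 32^29 ≡ 1 (mod 59).
Squaring successively (mod 59): 32^2 = 1024 ≡ 21; 32^4 ≡ 21² = 441 ≡ 28; 32^8 ≡ 28² = 784 ≡ 17; 32^16 ≡ 17² = 289 ≡ 53.
Since 29 = 16 + 8 + 4 + 1, 32^29 ≡ 53 · 17 · 28 · 32; multiplying out mod 59: 53·17 = 901 ≡ 16, then 16·28 = 448 ≡ 35, then 35·32 = 1120 ≡ 58. Thus 32^29 ≡ 58 ≡ −1 (mod 59).
By Euler's criterion 32 is a quadratic non-residue mod 59: no t satisfies t² ≡ 32 (mod 59).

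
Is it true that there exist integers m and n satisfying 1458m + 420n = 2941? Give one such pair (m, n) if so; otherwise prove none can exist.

No such integers exist.

Any value of 1458m + 420n is a multiple of gcd(1458, 420) = 6.
But 2941 = 6·490 + 1, so 6 ∤ 2941.
Therefore 1458m + 420n = 2941 has no solution in integers.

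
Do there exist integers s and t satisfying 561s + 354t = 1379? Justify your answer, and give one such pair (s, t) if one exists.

There are no such integers.

gcd(561, 354) = 3, so every integer of the form 561s + 354t is a multiple of 3.
But 1379 = 3·459 + 2, so 3 ∤ 1379.
Hence no integers s, t satisfy the equation.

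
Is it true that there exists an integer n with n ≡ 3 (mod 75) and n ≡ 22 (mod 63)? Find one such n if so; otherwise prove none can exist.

Reduce both congruences modulo 3, which divides 75 and 63: they say n ≡ 3 (mod 3) and n ≡ 22 (mod 3).
But 3 mod 3 = 0 while 22 mod 3 = 1, a contradiction.
Hence the system has no solution.

No, no such integer exists.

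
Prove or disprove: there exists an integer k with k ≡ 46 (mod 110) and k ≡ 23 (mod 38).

No, no such integer exists.

gcd(110, 38) = 2. If k ≡ 46 (mod 110) and k ≡ 23 (mod 38), then k ≡ 46 (mod 2) and k ≡ 23 (mod 2).
But 46 mod 2 = 0 while 23 mod 2 = 1, a contradiction.
Therefore no such k exists.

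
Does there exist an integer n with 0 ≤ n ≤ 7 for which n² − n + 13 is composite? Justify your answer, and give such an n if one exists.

At n = 4: 4² − 4 + 13 = 25 = 5·5, which is composite.

n = 4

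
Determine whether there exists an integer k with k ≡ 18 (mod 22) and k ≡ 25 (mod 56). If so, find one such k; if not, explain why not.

No such integer exists.

gcd(22, 56) = 2. If k ≡ 18 (mod 22) and k ≡ 25 (mod 56), then k ≡ 18 (mod 2) and k ≡ 25 (mod 2).
However 18 ≡ 0 and 25 ≡ 1 (mod 2), and 0 ≠ 1.
Therefore no such k exists.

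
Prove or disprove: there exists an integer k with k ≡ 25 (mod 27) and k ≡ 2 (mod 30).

gcd(27, 30) = 3. If k ≡ 25 (mod 27) and k ≡ 2 (mod 30), then k ≡ 25 (mod 3) and k ≡ 2 (mod 3).
But 25 mod 3 = 1 while 2 mod 3 = 2, a contradiction.
So no integer satisfies both congruences.

No such integer exists.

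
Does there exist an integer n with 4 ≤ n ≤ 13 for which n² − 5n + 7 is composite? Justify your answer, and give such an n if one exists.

n = 7

At n = 7: 7² − 5·7 + 7 = 21 = 3·7, which is composite.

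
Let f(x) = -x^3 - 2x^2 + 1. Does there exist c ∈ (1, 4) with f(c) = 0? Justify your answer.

No.

The endpoint values f(1) = -2 and f(4) = -95 are both negative. Claim: f(x) < 0 for every x in (1, 4).
Shift to the endpoint 1: with x = 1 + u (0 < u < 3), one computes f(1 + u) = -u^3 - 5u^2 - 7u - 2.
The nonzero coefficients here are all negative, so for u > 0 every term is negative (or zero), and the constant term -2 is strictly negative.
So f is strictly negative on (1, 4); no root exists in the interval.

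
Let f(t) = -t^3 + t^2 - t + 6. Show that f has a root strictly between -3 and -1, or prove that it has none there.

f(-3) = 45 and f(-1) = 9, both positive.
The derivative f'(t) = -3t^2 + 2t - 1 is a quadratic with discriminant 2² − 4·(-3)·(-1) = -8 < 0; it never vanishes, so it is always negative (sign of the leading coefficient).
So f is strictly decreasing; between -3 and -1 its values lie between f(-3) = 45 and f(-1) = 9, all positive. Therefore f has no root in (-3, -1).

No.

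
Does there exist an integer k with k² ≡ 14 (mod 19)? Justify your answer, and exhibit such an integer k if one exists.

No, no such integer exists.

Computing k² mod 19 for k = 0, 1, …, 9 (enough, by the symmetry k ↦ 19 − k) gives 0, 1, 4, 9, 16, 6, 17, 11, 7, 5.
So the quadratic residues mod 19 are {0, 1, 4, 5, 6, 7, 9, 11, 16, 17}, and 14 is not among them.
Therefore k² ≡ 14 (mod 19) has no solution.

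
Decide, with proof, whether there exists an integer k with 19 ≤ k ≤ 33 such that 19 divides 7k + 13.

At k = 28 we get 7·28 + 13 = 209, and 209 = 19·11.

k = 28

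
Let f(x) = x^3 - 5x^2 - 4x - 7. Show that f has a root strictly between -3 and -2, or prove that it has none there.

No.

f(-3) = -67 and f(-2) = -27, both negative, so a sign-change argument is unavailable; we show f keeps this sign on the whole interval.
Substitute x = -2 − u, where 0 < u < 1 on the interval. Expanding, f(-2 − u) = -u^3 - 11u^2 - 28u - 27.
The nonzero coefficients here are all negative, so for u > 0 every term is negative (or zero), and the constant term -27 is strictly negative.
Therefore f(x) < 0 throughout (-3, -2), and f has no zero there.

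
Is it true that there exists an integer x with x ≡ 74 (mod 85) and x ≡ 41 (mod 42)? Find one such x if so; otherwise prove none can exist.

x = 839

Since 85 and 42 share no common factor, CRT says the pair of congruences has a solution (unique mod 3570).
Any solution of the first congruence is x = 74 + 85t; substituting into the second, 85t ≡ 41 − 74 ≡ 9 (mod 42).
85 ≡ 1 (mod 42), so this reads 1t ≡ 9 (mod 42). So t ≡ 9 (mod 42).
Taking t = 9 gives x = 74 + 85·9 = 839.
Indeed 839 ≡ 74 (mod 85) and 839 ≡ 41 (mod 42).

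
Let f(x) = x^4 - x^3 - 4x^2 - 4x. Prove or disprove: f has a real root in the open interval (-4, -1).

No.

f(-4) = 272 and f(-1) = 2, both positive, so a sign-change argument is unavailable; we show f keeps this sign on the whole interval.
Substitute x = -1 − u, where 0 < u < 3 on the interval. Expanding, f(-1 − u) = u^4 + 5u^3 + 5u^2 + 3u + 2.
The nonzero coefficients here are all positive, so for u > 0 every term is positive (or zero), and the constant term 2 is strictly positive.
Therefore f(x) > 0 throughout (-4, -1), and f has no zero there.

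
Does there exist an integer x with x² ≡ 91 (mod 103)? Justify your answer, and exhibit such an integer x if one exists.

x = 83

x = 83 works: 83² = 6889, and 6889 − 91 = 6798 = 66·103.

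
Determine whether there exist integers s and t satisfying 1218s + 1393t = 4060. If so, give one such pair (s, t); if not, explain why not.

gcd(1218, 1393) = 7, and 7 divides 4060, so integer solutions exist.
Dividing through by 7 reduces the equation to 174s + 199t = 580.
Euclidean algorithm: 199 = 1·174 + 25, 174 = 6·25 + 24, 25 = 1·24 + 1, 24 = 24·1 + 0.
Working back up the chain: 1 = 25 − 1·24 = 25 − (174 − 6·25) = −174 + 7·25 = −174 + 7·(199 − 1·174) = 7·199 − 8·174. So 174·(-8) + 199·7 = 1.
Scaling by 580 gives the particular solution (s, t) = (-4640, 4060).
Adding 24·199 to s and subtracting 24·174 from t gives the tidier solution (136, -116).
Indeed 1218·136 + 1393·(-116) = 165648 − 161588 = 4060.

s = 136, t = -116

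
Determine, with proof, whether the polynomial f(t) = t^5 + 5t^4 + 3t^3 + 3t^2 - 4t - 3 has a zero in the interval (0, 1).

Yes, f has a root in the interval.

f(0) = -3 and f(1) = 5, which have opposite signs.
Since f is a polynomial it is continuous on [0, 1].
By the Intermediate Value Theorem f must vanish at some point of (0, 1).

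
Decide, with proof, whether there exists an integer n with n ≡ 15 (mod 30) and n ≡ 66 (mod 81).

n = 795

The moduli are not coprime: gcd(30, 81) = 3. Compatibility requires 3 ∣ (66 − 15) = 51, which holds, so solutions exist.
Write n = 15 + 30t. Then 30t ≡ 66 − 15 ≡ 51 (mod 81); dividing through by 3 gives 10t ≡ 17 (mod 27).
Invert 10 mod 27 by the Euclidean algorithm: 27 = 2·10 + 7, 10 = 1·7 + 3, 7 = 2·3 + 1, 3 = 3·1 + 0; back-substituting, 1 = 7 − 2·3 = 7 − 2·(10 − 1·7) = −2·10 + 3·7 = −2·10 + 3·(27 − 2·10) = 3·27 − 8·10. Hence 10·(-8) ≡ 1, so 10⁻¹ ≡ -8 ≡ 19 (mod 27).
Therefore t ≡ 19·17 = 323 ≡ 26 (mod 27).
Then n = 15 + 30·26 = 795.
Check: 795 mod 30 = 15, 795 mod 81 = 66. ✓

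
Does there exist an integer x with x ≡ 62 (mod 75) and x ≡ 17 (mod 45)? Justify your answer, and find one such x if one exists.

gcd(75, 45) = 15. A simultaneous solution exists iff 62 ≡ 17 (mod 15); here 62 mod 15 = 2 = 17 mod 15, so it does.
The smallest candidate x = 62 works directly: 62 ≡ 17 (mod 45).
Indeed 62 ≡ 62 (mod 75) and 62 ≡ 17 (mod 45).

x = 62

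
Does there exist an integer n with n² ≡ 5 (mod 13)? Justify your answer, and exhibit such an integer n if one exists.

Computing n² mod 13 for n = 0, 1, …, 6 (enough, by the symmetry n ↦ 13 − n) gives 0, 1, 4, 9, 3, 12, 10.
So the quadratic residues mod 13 are {0, 1, 3, 4, 9, 10, 12}, and 5 is not among them.
Therefore n² ≡ 5 (mod 13) has no solution.

There is no such integer.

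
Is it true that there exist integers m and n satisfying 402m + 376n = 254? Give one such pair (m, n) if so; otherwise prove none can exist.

Since gcd(402, 376) = 2 and 254 = 2·127, Bézout's identity guarantees a solution.
Dividing through by 2 reduces the equation to 201m + 188n = 127.
Euclidean algorithm: 201 = 1·188 + 13, 188 = 14·13 + 6, 13 = 2·6 + 1, 6 = 6·1 + 0.
Working back up the chain: 1 = 13 − 2·6 = 13 − 2·(188 − 14·13) = −2·188 + 29·13 = −2·188 + 29·(201 − 1·188) = 29·201 − 31·188. So 201·29 + 188·(-31) = 1.
Scaling by 127 gives the particular solution (m, n) = (3683, -3937).
Subtracting 19·188 from m and adding 19·201 to n gives the tidier solution (111, -118).
Check: 402·111 + 376·(-118) = 44622 − 44368 = 254. ✓

m = 111, n = -118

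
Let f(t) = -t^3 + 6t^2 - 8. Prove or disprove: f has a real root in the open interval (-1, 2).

Yes, f has a root in the interval.

f(-1) = -1 and f(2) = 8, which have opposite signs.
f is continuous everywhere (it is a polynomial), in particular on [-1, 2].
By the Intermediate Value Theorem f must vanish at some point of (-1, 2).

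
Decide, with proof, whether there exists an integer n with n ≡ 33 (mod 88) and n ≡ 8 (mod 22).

Reduce both congruences modulo 22, which divides 88 and 22: they say n ≡ 33 (mod 22) and n ≡ 8 (mod 22).
But 33 mod 22 = 11 while 8 mod 22 = 8, a contradiction.
Therefore no such n exists.

No such integer exists.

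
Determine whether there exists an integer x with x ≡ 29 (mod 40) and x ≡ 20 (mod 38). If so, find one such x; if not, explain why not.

Both moduli are multiples of 2 = gcd(40, 38), so any solution would satisfy x ≡ 29 and x ≡ 20 modulo 2 simultaneously.
However 29 ≡ 1 and 20 ≡ 0 (mod 2), and 1 ≠ 0.
Therefore no such x exists.

No such integer exists.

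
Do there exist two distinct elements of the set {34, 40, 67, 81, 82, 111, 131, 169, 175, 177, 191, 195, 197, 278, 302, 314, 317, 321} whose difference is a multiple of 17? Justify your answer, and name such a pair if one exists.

40 mod 17 = 6 and 278 mod 17 = 6, so 278 − 40 = 238 = 14·17.

40 and 278 are such a pair.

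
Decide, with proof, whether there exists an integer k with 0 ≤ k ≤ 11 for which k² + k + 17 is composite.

The values for k = 0, 1, …, 11 are 17, 19, 23, 29, 37, 47, 59, 73, 89, 107, 127, 149, and each of these is prime.
So no value in the range makes the expression composite.

No such integer k in that range exists.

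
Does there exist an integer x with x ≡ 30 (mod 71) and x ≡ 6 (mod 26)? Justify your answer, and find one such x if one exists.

x = 1592

gcd(71, 26) = 1, so the Chinese Remainder Theorem guarantees exactly one residue class mod 1846 satisfying both.
Write x = 30 + 71t and require 30 + 71t ≡ 6 (mod 26), i.e. 71t ≡ 2 (mod 26).
71 ≡ 19 (mod 26), so this reads 19t ≡ 2 (mod 26). Invert 19 mod 26 by the Euclidean algorithm: 26 = 1·19 + 7, 19 = 2·7 + 5, 7 = 1·5 + 2, 5 = 2·2 + 1, 2 = 2·1 + 0; back-substituting, 1 = 5 − 2·2 = 5 − 2·(7 − 1·5) = −2·7 + 3·5 = −2·7 + 3·(19 − 2·7) = 3·19 − 8·7 = 3·19 − 8·(26 − 1·19) = −8·26 + 11·19. Hence 19·11 ≡ 1, so 19⁻¹ ≡ 11 (mod 26).
Multiplying by 11: t ≡ 11·2 = 22 (mod 26).
Taking t = 22 gives x = 30 + 71·22 = 1592.
Verify: 1592 = 22·71 + 30 and 1592 = 61·26 + 6. ✓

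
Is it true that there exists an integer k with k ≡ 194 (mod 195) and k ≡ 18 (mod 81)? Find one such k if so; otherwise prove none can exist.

Reduce both congruences modulo 3, which divides 195 and 81: they say k ≡ 194 (mod 3) and k ≡ 18 (mod 3).
But 194 mod 3 = 2 while 18 mod 3 = 0, a contradiction.
So no integer satisfies both congruences.

No, no such integer exists.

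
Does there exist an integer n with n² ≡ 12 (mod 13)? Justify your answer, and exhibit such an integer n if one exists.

n = 8

Take n = 8. Then 8² = 64 = 4·13 + 12, so 8² ≡ 12 (mod 13).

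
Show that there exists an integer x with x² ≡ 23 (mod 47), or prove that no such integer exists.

Apply Euler's criterion with the prime 47: 23 is a quadratic residue iff 23^23 ≡ 1 (mod 47), and a non-residue iff it is ≡ −1.
Squaring successively (mod 47): 23^2 = 529 ≡ 12; 23^4 ≡ 12² = 144 ≡ 3; 23^8 ≡ 3² = 9 ≡ 9; 23^16 ≡ 9² = 81 ≡ 34.
Since 23 = 16 + 4 + 2 + 1, 23^23 ≡ 34 · 3 · 12 · 23; multiplying out mod 47: 34·3 = 102 ≡ 8, then 8·12 = 96 ≡ 2, then 2·23 = 46 ≡ 46. Thus 23^23 ≡ 46 ≡ −1 (mod 47).
By Euler's criterion 23 is a quadratic non-residue mod 47: no x satisfies x² ≡ 23 (mod 47).

No such integer exists.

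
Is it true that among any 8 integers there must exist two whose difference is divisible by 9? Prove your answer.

Try 8 consecutive integers, 33, 34, …, 40. Their remainders mod 9 are 6, 7, 8, 0, 1, 2, 3, 4 — pairwise different, as any 8 ≤ 9 consecutive integers have distinct residues.
Any two of them differ by at most 7 < 9 and by at least 1, so no difference is a multiple of 9.

No, the set {33, 34, 35, 36, 37, 38, 39, 40} is a counterexample.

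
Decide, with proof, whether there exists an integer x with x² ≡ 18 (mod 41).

Take x = 31. Then 31² = 961 = 23·41 + 18, so 31² ≡ 18 (mod 41).

x = 31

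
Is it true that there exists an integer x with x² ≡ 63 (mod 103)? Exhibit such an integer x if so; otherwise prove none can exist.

x = 75

Take x = 75. Then 75² = 5625 = 54·103 + 63, so 75² ≡ 63 (mod 103).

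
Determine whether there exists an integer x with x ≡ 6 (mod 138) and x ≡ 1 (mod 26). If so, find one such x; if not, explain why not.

No, no such integer exists.

gcd(138, 26) = 2. If x ≡ 6 (mod 138) and x ≡ 1 (mod 26), then x ≡ 6 (mod 2) and x ≡ 1 (mod 2).
These are incompatible: 6 − 1 = 5 is not divisible by 2.
Therefore no such x exists.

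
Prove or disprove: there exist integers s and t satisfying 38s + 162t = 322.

s = 17, t = -2

Since gcd(38, 162) = 2 and 322 = 2·161, Bézout's identity guarantees a solution.
Dividing through by 2 reduces the equation to 19s + 81t = 161.
Euclidean algorithm: 81 = 4·19 + 5, 19 = 3·5 + 4, 5 = 1·4 + 1, 4 = 4·1 + 0.
Back-substituting, 1 = 5 − 1·4 = 5 − (19 − 3·5) = −19 + 4·5 = −19 + 4·(81 − 4·19) = 4·81 − 17·19; that is, 19·(-17) + 81·4 = 1.
Multiplying through by 161: s = (-17)·161 = -2737, t = 4·161 = 644 is a solution.
Shifting by a multiple of (81, −19) keeps it a solution: s = -2737 + 34·81 = 17, t = 644 − 34·19 = -2.
Indeed 38·17 + 162·(-2) = 646 − 324 = 322.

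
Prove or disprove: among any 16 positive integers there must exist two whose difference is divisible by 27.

Consider the 16 integers 91, 92, …, 106. They lie in distinct residue classes modulo 27, since 16 ≤ 27.
No two share a residue, so no pair has difference divisible by 27; the claim fails for this set.

No, the set {91, 92, 93, 94, 95, 96, 97, 98, 99, 100, 101, 102, 103, 104, 105, 106} is a counterexample.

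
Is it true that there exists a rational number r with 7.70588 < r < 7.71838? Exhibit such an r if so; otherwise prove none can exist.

Multiplying by 7: 7·7.70588 = 53.94116 and 7·7.71838 = 54.02866, so the integer 54 lies strictly between them.
Hence 54/7 is a rational number with 7.70588 < 54/7 < 7.71838.

r = 54/7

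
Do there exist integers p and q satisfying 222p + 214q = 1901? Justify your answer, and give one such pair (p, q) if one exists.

Both 222 and 214 are divisible by gcd(222, 214) = 2, hence so is any combination 222p + 214q.
But 1901 = 2·950 + 1, so 2 ∤ 1901.
So the equation is unsolvable over ℤ.

No such integers exist.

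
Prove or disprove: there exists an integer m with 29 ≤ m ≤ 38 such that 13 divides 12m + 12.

m = 38 works, since 12·38 + 12 = 468 = 36·13.

m = 38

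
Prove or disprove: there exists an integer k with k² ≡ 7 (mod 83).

k = 16 works: 16² = 256, and 256 − 7 = 249 = 3·83.

k = 16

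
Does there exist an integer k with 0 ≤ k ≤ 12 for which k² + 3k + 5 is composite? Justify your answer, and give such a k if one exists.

At k = 4: 4² + 3·4 + 5 = 33 = 3·11, which is composite.

k = 4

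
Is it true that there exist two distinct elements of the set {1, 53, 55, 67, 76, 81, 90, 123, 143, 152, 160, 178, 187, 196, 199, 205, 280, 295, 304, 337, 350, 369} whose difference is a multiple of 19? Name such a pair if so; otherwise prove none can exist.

Both 53 and 205 leave remainder 15 on division by 19; their difference 152 = 8·19 is a multiple of 19.

The pair (53, 205) works.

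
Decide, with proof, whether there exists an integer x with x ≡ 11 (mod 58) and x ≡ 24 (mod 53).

Since 58 and 53 share no common factor, CRT says the pair of congruences has a solution (unique mod 3074).
Any solution of the first congruence is x = 11 + 58t; substituting into the second, 58t ≡ 24 − 11 ≡ 13 (mod 53).
58 ≡ 5 (mod 53), so this reads 5t ≡ 13 (mod 53). To invert 5 modulo 53: 53 = 10·5 + 3, 5 = 1·3 + 2, 3 = 1·2 + 1, 2 = 2·1 + 0, and unwinding, 1 = 3 − 1·2 = 3 − (5 − 1·3) = −5 + 2·3 = −5 + 2·(53 − 10·5) = 2·53 − 21·5. Thus 5⁻¹ ≡ -21 ≡ 32 (mod 53).
Multiplying by 32: t ≡ 32·13 = 416 ≡ 45 (mod 53).
With t = 45: x = 11 + 58·45 = 2621.
Indeed 2621 ≡ 11 (mod 58) and 2621 ≡ 24 (mod 53).

x = 2621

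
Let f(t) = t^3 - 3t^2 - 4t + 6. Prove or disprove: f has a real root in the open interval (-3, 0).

f(-3) = -36 and f(0) = 6, which have opposite signs.
f is continuous everywhere (it is a polynomial), in particular on [-3, 0].
By the Intermediate Value Theorem f must vanish at some point of (-3, 0).

Such a root exists.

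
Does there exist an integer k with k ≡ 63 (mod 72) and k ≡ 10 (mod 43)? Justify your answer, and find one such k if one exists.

k = 999

The moduli 72 and 43 are coprime, so by the Chinese Remainder Theorem a unique solution modulo 3096 exists.
Write k = 63 + 72t and require 63 + 72t ≡ 10 (mod 43), i.e. 72t ≡ 33 (mod 43).
72 ≡ 29 (mod 43), so this reads 29t ≡ 33 (mod 43). Note 29·3 = 87 ≡ 1 (mod 43) (as 87 − 1 = 2·43), so 29⁻¹ ≡ 3.
Multiplying by 3: t ≡ 3·33 = 99 ≡ 13 (mod 43).
Taking t = 13 gives k = 63 + 72·13 = 999.
Verify: 999 = 13·72 + 63 and 999 = 23·43 + 10. ✓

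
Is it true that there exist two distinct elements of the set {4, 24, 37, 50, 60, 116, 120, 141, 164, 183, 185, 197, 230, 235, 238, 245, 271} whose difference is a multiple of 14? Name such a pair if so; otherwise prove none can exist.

Yes: 4 and 60.

4 mod 14 = 4 and 60 mod 14 = 4, so 60 − 4 = 56 = 4·14.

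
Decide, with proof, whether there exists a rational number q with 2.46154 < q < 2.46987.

q = 37/15

Multiplying by 15: 15·2.46154 = 36.92310 and 15·2.46987 = 37.04805, so the integer 37 lies strictly between them.
Dividing back, 2.46154 < 37/15 < 2.46987, and 37/15 is rational.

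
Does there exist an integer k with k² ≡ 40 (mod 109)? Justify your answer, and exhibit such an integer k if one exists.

109 is prime, so by Euler's criterion 40 is a square mod 109 iff 40^((109−1)/2) = 40^54 ≡ 1 (mod 109).
Squaring successively (mod 109): 40^2 = 1600 ≡ 74; 40^4 ≡ 74² = 5476 ≡ 26; 40^8 ≡ 26² = 676 ≡ 22; 40^16 ≡ 22² = 484 ≡ 48; 40^32 ≡ 48² = 2304 ≡ 15.
Since 54 = 32 + 16 + 4 + 2, 40^54 ≡ 15 · 48 · 26 · 74; multiplying out mod 109: 15·48 = 720 ≡ 66, then 66·26 = 1716 ≡ 81, then 81·74 = 5994 ≡ 108. Thus 40^54 ≡ 108 ≡ −1 (mod 109).
By Euler's criterion 40 is a quadratic non-residue mod 109: no k satisfies k² ≡ 40 (mod 109).

No, no such integer exists.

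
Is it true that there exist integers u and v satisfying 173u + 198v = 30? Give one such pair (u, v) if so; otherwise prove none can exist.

u = 78, v = -68

Since gcd(173, 198) = 1, every integer is an integer combination of 173 and 198.
Run the Euclidean algorithm on 198 and 173: 198 = 1·173 + 25, 173 = 6·25 + 23, 25 = 1·23 + 2, 23 = 11·2 + 1, 2 = 2·1 + 0.
Unwinding: 1 = 23 − 11·2 = 23 − 11·(25 − 1·23) = −11·25 + 12·23 = −11·25 + 12·(173 − 6·25) = 12·173 − 83·25 = 12·173 − 83·(198 − 1·173) = −83·198 + 95·173, i.e. 173·95 + 198·(-83) = 1.
Times 30: 173·2850 + 198·(-2490) = 30, so (2850, -2490) solves it.
Shifting by a multiple of (198, −173) keeps it a solution: u = 2850 − 14·198 = 78, v = -2490 + 14·173 = -68.
Check: 173·78 + 198·(-68) = 13494 − 13464 = 30. ✓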